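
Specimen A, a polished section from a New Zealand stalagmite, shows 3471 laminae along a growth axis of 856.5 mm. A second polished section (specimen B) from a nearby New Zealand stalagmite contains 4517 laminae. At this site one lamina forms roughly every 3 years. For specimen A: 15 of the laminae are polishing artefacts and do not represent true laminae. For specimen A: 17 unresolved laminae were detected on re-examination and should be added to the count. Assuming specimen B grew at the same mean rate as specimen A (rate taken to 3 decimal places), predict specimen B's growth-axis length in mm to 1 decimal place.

1111.2 mm

Specimen A: true lamina count = 3471 − 15 + 17 = 3473.
Specimen A: at 3 years per lamina, 3473 × 3 = 10419 years.
A: Extension rate ≈ 856.5 / 10419 = 0.082 mm per year.
Specimen B: 4517 laminae at 3 years each span 4517 × 3 = 13551 years. Length of B = 0.082 × 13551 = 1111.2 mm.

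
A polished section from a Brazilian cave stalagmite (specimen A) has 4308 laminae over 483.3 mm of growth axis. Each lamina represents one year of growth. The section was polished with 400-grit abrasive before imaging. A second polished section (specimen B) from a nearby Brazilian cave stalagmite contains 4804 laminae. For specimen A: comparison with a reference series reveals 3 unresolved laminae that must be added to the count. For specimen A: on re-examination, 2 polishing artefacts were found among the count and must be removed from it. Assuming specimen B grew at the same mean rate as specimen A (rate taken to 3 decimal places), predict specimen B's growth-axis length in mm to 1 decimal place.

Specimen A: after corrections the count is 4308 − 2 + 3 = 4309 laminae.
A: Extension rate ≈ 483.3 / 4309 = 0.112 mm/year.
B's length ≈ 0.112 × 4804 = 538.0 mm.

538.0 mm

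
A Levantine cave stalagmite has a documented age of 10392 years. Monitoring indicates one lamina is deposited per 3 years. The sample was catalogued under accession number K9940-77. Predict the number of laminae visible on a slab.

At 3 years per lamina, 10392 / 3 = 3464 laminae are expected.
So 3464 laminae should be present.

3464 laminae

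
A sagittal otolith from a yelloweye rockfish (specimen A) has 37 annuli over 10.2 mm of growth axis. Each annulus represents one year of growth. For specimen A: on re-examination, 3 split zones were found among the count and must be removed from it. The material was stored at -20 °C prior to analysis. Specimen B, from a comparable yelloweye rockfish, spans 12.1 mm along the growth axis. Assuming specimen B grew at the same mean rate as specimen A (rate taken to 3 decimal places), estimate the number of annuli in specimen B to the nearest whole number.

40 annuli

Specimen A: true annulus count = 37 − 3 = 34.
A: 10.2 mm over 34 years gives 10.2 / 34 ≈ 0.300 mm per year.
B spans 12.1 / 0.300 = 40.33 years ≈ 40 annuli.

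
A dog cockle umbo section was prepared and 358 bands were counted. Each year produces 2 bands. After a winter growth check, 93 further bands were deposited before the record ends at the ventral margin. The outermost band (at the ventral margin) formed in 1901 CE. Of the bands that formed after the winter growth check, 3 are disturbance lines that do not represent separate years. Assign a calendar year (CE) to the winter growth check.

There are 93 bands younger than the winter growth check.
Excluding 3 false bands: 93 − 3 = 90.
With 2 bands per year, 90 / 2 = 45 years.
1901 − 45 = 1856 CE.

1856 CE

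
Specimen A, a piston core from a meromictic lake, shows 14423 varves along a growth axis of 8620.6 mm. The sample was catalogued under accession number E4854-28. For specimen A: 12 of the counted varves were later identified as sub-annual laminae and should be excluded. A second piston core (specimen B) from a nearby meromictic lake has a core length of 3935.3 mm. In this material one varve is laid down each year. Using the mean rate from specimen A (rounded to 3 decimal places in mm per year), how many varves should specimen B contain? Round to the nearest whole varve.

Specimen A: true varve count = 14423 − 12 = 14411.
A: Mean rate = 8620.6 mm / 14411 years ≈ 0.598 mm per year.
For B, 3935.3 / 0.598 = 6580.77 years ≈ 6581 varves.

6581 varves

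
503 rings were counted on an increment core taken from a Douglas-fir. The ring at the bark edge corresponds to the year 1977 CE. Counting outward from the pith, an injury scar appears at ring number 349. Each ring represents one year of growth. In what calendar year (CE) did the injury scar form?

The injury scar sits at ring 349 from the pith, so 503 − 349 = 154 rings formed after it.
Counting back 154 years from 1977 CE places the injury scar in 1977 − 154 = 1823 CE.

1823 CE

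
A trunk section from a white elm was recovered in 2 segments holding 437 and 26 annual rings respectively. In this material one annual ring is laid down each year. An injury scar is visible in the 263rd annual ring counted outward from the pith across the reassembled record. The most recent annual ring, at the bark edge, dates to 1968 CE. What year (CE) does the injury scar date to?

Total annual rings = 437 + 26 = 463.
463 − 263 = 200 annual rings lie beyond the injury scar toward the bark edge.
The annual ring at the bark edge is 1968 CE, so the injury scar dates to 1968 − 200 = 1768 CE.

1768 CE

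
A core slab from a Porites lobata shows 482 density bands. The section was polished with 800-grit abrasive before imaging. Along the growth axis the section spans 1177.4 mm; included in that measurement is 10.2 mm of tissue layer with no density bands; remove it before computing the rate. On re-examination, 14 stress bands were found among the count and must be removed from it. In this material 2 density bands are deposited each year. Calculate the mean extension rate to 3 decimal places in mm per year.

Adjusted count: 482 − 14 = 468 density bands.
468 density bands at 2 per year is 468 / 2 = 234 years.
Net length = 1177.4 − 10.2 = 1167.2 mm.
Extension rate ≈ 1167.2 / 234 = 4.988 mm per year.

4.988 mm per year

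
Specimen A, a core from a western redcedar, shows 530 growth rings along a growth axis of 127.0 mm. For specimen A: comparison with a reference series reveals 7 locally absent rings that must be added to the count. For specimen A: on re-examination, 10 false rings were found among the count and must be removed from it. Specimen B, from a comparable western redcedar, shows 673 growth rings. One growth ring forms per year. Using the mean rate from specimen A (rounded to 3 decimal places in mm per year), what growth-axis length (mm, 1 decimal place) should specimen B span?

162.2 mm

Specimen A: adjusted count: 530 − 10 + 7 = 527 growth rings.
A: Extension rate ≈ 127.0 / 527 = 0.241 mm per year.
For B, 0.241 mm/year × 673 years = 162.2 mm.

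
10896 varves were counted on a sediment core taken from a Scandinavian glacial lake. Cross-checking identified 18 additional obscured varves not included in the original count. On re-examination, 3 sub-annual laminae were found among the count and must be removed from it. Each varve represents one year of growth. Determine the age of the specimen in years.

After corrections the count is 10896 − 3 + 18 = 10911 varves.
With a one-to-one varve periodicity this is 10911 years.

10911 years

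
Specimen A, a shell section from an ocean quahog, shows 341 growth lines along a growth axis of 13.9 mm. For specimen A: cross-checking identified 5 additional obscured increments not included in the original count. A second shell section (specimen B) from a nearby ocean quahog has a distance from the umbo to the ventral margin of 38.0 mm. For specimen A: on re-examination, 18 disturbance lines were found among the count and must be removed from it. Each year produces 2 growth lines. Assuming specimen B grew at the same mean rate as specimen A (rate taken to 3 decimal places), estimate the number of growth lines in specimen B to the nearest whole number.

894 growth lines

Specimen A: adjusted count: 341 − 18 + 5 = 328 growth lines.
Specimen A: 328 growth lines at 2 per year is 328 / 2 = 164 years.
A: 13.9 mm over 164 years gives 13.9 / 164 ≈ 0.085 mm per year.
B spans 38.0 / 0.085 = 447.06 years; at 2 growth lines per year that is 447.06 × 2 ≈ 894 growth lines.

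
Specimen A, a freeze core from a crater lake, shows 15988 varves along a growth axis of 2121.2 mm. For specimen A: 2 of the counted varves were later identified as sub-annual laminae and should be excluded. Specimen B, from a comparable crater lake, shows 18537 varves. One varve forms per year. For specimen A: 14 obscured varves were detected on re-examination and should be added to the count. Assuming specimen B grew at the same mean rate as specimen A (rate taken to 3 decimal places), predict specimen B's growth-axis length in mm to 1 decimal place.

Specimen A: true varve count = 15988 − 2 + 14 = 16000.
A: Mean rate = 2121.2 mm / 16000 years ≈ 0.133 mm/yr.
B's length ≈ 0.133 × 18537 = 2465.4 mm.

2465.4 mm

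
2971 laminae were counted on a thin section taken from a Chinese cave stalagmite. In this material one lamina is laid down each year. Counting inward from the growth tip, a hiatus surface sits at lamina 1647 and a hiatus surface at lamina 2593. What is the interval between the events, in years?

946 years

Separation: 2593 − 1647 = 946 laminae.
One lamina per year makes the interval 946 years.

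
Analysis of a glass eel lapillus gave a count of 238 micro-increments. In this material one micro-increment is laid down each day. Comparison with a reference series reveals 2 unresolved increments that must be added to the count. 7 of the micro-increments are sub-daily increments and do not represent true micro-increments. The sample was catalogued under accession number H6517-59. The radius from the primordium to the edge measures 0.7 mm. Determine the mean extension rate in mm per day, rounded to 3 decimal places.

After corrections the count is 238 − 7 + 2 = 233 micro-increments.
0.7 mm over 233 days gives 0.7 / 233 ≈ 0.003 mm per day.

0.003 mm per day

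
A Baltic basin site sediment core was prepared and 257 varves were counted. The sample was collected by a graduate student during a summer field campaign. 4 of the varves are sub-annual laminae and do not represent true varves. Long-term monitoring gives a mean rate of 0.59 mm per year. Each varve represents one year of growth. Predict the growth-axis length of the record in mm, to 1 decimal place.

Adjusted count: 257 − 4 = 253 varves.
253 years at 0.59 mm/year gives 0.59 × 253 = 149.3 mm.

149.3 mm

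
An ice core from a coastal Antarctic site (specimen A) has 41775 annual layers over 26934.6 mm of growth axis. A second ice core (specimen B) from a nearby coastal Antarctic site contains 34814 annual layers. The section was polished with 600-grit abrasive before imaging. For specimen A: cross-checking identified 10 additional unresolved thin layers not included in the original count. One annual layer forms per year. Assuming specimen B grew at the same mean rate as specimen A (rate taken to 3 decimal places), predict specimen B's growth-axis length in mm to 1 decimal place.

22455.0 mm

Specimen A: true annual layer count = 41775 + 10 = 41785.
A: Mean rate = 26934.6 mm / 41785 years ≈ 0.645 mm/yr.
Length of B = 0.645 × 34814 = 22455.0 mm.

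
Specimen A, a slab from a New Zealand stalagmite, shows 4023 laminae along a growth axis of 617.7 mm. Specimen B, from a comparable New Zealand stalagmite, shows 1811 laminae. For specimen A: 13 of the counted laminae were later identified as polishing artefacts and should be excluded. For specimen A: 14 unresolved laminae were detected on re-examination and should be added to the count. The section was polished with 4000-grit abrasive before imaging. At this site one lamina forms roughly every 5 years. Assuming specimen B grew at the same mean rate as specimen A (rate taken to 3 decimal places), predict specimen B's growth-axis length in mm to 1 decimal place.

280.7 mm

Specimen A: correcting the raw count gives 4023 − 13 + 14 = 4024 true laminae.
Specimen A: at 5 years per lamina, 4024 × 5 = 20120 years.
A: Mean rate = 617.7 mm / 20120 years ≈ 0.031 mm per year.
Specimen B: 1811 laminae at 5 years each span 1811 × 5 = 9055 years. B's length ≈ 0.031 × 9055 = 280.7 mm.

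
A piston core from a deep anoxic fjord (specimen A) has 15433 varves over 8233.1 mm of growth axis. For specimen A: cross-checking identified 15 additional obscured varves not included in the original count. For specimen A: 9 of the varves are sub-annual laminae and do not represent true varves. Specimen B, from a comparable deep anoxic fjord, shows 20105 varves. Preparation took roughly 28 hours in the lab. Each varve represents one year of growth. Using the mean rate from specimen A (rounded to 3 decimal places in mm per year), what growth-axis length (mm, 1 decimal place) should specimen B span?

10716.0 mm

Specimen A: true varve count = 15433 − 9 + 15 = 15439.
A: 8233.1 mm over 15439 years gives 8233.1 / 15439 ≈ 0.533 mm/yr.
B's length ≈ 0.533 × 20105 = 10716.0 mm.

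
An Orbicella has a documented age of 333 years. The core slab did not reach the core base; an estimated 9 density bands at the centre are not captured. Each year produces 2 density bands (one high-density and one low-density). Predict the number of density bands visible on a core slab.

333 years at 2 density bands per year gives 333 × 2 = 666 density bands.
666 − 9 missed = 657 density bands expected in the prepared section.

657 density bands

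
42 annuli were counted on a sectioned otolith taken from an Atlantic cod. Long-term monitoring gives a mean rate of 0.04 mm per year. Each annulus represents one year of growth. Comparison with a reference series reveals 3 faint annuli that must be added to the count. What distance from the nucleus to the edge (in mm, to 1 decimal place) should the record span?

1.8 mm

Adjusted count: 42 + 3 = 45 annuli.
Length ≈ 0.04 × 45 = 1.8 mm.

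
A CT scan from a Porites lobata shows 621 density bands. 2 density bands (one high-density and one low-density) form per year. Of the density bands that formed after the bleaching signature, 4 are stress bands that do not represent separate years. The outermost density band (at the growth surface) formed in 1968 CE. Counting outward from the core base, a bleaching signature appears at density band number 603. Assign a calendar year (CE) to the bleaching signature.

The bleaching signature sits at density band 603 from the core base, so 621 − 603 = 18 density bands formed after it.
Removing the 4 false density bands leaves 18 − 4 = 14 true density bands beyond the bleaching signature.
Dividing by 2 density bands per year: 14 / 2 = 7 years.
Counting back 7 years from 1968 CE places the bleaching signature in 1968 − 7 = 1961 CE.

1961 CE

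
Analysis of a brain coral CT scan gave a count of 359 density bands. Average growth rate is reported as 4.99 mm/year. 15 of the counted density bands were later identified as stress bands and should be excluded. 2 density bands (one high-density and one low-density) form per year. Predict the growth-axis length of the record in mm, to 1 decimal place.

Correcting the raw count gives 359 − 15 = 344 true density bands.
With 2 density bands per year, 344 / 2 = 172 years.
172 years at 4.99 mm/year gives 4.99 × 172 = 858.3 mm.

858.3 mm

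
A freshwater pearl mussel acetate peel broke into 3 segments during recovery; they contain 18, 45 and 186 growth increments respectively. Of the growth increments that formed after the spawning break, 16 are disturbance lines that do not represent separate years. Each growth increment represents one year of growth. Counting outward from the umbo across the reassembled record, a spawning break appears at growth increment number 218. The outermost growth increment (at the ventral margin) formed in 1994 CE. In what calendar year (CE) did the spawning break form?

1979 CE

Total growth increments = 18 + 45 + 186 = 249.
Between growth increment 218 and the ventral margin there are 249 − 218 = 31 growth increments.
31 − 16 false = 15 true growth increments after the spawning break.
The growth increment at the ventral margin is 1994 CE, so the spawning break dates to 1994 − 15 = 1979 CE.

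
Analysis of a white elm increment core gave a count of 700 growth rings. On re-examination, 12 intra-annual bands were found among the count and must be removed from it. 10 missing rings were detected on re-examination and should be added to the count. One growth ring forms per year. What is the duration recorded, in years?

After corrections the count is 700 − 12 + 10 = 698 growth rings.
With a one-to-one growth ring periodicity this is 698 years.

698 years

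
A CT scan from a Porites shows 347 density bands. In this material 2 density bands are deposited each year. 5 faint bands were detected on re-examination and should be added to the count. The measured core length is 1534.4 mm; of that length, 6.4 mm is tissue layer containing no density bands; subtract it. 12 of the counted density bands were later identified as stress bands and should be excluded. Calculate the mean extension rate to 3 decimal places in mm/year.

8.988 mm/year

After corrections the count is 347 − 12 + 5 = 340 density bands.
With 2 density bands per year, 340 / 2 = 170 years.
The growth record spans 1534.4 − 6.4 = 1528.0 mm.
1528.0 mm over 170 years gives 1528.0 / 170 ≈ 8.988 mm/year.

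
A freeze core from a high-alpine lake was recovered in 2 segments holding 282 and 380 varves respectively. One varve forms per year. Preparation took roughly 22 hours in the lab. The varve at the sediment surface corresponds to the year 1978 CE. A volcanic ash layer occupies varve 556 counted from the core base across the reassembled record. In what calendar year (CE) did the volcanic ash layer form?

1872 CE

Total varves = 282 + 380 = 662.
The volcanic ash layer sits at varve 556 from the core base, so 662 − 556 = 106 varves formed after it.
1978 − 106 = 1872 CE.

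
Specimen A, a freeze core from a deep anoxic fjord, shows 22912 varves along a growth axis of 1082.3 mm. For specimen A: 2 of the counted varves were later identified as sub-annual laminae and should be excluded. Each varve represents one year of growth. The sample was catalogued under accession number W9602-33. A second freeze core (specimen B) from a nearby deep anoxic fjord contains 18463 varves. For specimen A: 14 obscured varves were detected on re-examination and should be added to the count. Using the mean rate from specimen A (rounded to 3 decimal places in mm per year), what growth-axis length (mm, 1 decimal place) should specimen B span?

867.8 mm

Specimen A: after corrections the count is 22912 − 2 + 14 = 22924 varves.
A: Mean rate = 1082.3 mm / 22924 years ≈ 0.047 mm/yr.
B's length ≈ 0.047 × 18463 = 867.8 mm.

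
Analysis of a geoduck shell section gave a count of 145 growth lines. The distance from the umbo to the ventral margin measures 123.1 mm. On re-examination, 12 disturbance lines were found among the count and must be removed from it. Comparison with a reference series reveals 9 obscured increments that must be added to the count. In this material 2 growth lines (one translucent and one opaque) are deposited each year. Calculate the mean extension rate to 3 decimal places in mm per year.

True growth line count = 145 − 12 + 9 = 142.
Dividing by 2 growth lines per year: 142 / 2 = 71 years.
123.1 mm over 71 years gives 123.1 / 71 ≈ 1.734 mm per year.

1.734 mm per year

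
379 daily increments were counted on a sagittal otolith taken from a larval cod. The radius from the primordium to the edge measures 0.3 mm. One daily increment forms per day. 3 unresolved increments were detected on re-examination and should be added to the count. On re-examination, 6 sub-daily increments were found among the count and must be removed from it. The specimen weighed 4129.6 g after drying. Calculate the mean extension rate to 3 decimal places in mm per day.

0.001 mm per day

After corrections the count is 379 − 6 + 3 = 376 daily increments.
0.3 mm over 376 days gives 0.3 / 376 ≈ 0.001 mm per day.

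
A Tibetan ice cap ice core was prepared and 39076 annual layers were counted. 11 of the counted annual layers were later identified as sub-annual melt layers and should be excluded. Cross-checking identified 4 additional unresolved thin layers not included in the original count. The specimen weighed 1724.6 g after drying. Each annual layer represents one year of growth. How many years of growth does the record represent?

39069 years

True annual layer count = 39076 − 11 + 4 = 39069.
With a one-to-one annual layer periodicity this is 39069 years.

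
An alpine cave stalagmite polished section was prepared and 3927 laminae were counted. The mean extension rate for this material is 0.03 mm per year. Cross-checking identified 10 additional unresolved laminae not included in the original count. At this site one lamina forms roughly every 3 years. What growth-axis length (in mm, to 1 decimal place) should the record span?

354.3 mm

True lamina count = 3927 + 10 = 3937.
3937 laminae at 3 years each span 3937 × 3 = 11811 years.
11811 years at 0.03 mm/year gives 0.03 × 11811 = 354.3 mm.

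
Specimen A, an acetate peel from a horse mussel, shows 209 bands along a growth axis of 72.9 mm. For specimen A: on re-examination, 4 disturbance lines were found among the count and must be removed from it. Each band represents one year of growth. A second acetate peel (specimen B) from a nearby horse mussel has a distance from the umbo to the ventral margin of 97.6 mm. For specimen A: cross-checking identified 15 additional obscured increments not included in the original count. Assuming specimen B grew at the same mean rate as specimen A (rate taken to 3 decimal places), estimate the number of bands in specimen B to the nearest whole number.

295 bands

Specimen A: correcting the raw count gives 209 − 4 + 15 = 220 true bands.
A: 72.9 mm over 220 years gives 72.9 / 220 ≈ 0.331 mm/yr.
Specimen B: 97.6 mm / 0.331 mm per year = 294.86 years ≈ 295 bands.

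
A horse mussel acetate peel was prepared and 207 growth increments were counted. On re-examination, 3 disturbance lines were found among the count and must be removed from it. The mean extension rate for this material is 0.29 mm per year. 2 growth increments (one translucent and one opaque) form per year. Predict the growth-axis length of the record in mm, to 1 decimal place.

29.6 mm

Correcting the raw count gives 207 − 3 = 204 true growth increments.
Dividing by 2 growth increments per year: 204 / 2 = 102 years.
Length ≈ 0.29 × 102 = 29.6 mm.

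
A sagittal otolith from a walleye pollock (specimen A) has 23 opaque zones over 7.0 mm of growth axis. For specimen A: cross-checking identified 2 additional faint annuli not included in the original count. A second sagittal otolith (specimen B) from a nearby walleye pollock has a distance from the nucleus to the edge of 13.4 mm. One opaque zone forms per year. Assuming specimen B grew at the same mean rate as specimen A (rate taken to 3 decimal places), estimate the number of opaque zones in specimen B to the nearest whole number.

Specimen A: true opaque zone count = 23 + 2 = 25.
A: Mean rate = 7.0 mm / 25 years ≈ 0.280 mm/yr.
For B, 13.4 / 0.280 = 47.86 years ≈ 48 opaque zones.

48 opaque zones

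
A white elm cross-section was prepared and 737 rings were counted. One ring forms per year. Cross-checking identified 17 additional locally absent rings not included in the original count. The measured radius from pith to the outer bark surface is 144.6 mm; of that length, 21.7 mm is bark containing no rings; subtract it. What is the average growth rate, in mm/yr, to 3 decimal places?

0.163 mm/yr

After corrections the count is 737 + 17 = 754 rings.
Net length = 144.6 − 21.7 = 122.9 mm.
Mean rate = 122.9 mm / 754 years ≈ 0.163 mm/yr.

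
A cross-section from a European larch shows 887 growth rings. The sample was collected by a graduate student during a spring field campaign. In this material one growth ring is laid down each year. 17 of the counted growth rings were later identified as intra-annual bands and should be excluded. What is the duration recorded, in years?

870 yr

True growth ring count = 887 − 17 = 870.
With a one-to-one growth ring periodicity this is 870 years.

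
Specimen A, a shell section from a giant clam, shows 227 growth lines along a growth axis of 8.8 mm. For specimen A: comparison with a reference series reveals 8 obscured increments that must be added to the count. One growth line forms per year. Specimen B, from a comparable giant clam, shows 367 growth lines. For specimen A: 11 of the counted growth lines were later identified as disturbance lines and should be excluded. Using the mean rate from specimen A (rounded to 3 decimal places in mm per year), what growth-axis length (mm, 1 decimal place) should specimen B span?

Specimen A: correcting the raw count gives 227 − 11 + 8 = 224 true growth lines.
A: Mean rate = 8.8 mm / 224 years ≈ 0.039 mm/year.
Length of B = 0.039 × 367 = 14.3 mm.

14.3 mm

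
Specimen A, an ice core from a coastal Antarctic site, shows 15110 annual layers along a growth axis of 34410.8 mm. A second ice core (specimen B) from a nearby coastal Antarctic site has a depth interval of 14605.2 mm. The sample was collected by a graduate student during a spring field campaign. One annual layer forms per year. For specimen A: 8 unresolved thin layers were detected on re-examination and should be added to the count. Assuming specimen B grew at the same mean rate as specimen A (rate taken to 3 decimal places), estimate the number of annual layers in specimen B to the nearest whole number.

6417 annual layers

Specimen A: correcting the raw count gives 15110 + 8 = 15118 true annual layers.
A: 34410.8 mm over 15118 years gives 34410.8 / 15118 ≈ 2.276 mm/year.
For B, 14605.2 / 2.276 = 6417.05 years ≈ 6417 annual layers.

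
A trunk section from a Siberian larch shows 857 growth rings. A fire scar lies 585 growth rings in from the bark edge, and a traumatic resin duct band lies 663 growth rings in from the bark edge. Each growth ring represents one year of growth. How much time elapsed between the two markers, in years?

78 yr

Separation: 663 − 585 = 78 growth rings.
One growth ring per year makes the interval 78 years.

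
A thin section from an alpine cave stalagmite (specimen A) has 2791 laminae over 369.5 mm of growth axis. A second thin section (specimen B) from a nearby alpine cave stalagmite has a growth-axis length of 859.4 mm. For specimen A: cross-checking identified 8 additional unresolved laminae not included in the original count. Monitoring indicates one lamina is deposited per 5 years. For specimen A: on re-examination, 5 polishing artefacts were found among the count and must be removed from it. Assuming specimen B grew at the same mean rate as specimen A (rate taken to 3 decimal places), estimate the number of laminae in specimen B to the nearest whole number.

6611 laminae

Specimen A: true lamina count = 2791 − 5 + 8 = 2794.
Specimen A: at 5 years per lamina, 2794 × 5 = 13970 years.
A: Mean rate = 369.5 mm / 13970 years ≈ 0.026 mm per year.
B spans 859.4 / 0.026 = 33053.85 years; at 5 years per lamina that is 33053.85 / 5 ≈ 6611 laminae.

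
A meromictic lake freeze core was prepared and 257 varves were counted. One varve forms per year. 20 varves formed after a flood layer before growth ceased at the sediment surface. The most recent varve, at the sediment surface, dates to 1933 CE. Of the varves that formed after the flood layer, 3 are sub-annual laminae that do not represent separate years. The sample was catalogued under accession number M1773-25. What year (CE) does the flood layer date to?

20 varves formed after the flood layer.
Excluding 3 false varves: 20 − 3 = 17.
The varve at the sediment surface is 1933 CE, so the flood layer dates to 1933 − 17 = 1916 CE.

1916 CE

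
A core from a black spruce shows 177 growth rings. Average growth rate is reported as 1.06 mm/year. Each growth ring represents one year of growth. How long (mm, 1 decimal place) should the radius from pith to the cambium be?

187.6 mm

The record spans 177 years at 1.06 mm per year.
Predicted length = 1.06 mm/year × 177 years = 187.6 mm.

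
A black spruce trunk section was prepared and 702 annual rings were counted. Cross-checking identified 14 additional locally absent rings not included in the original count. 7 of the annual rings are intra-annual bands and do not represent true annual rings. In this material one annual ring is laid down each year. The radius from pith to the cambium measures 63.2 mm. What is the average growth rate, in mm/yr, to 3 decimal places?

0.089 mm/yr

Correcting the raw count gives 702 − 7 + 14 = 709 true annual rings.
63.2 mm over 709 years gives 63.2 / 709 ≈ 0.089 mm/yr.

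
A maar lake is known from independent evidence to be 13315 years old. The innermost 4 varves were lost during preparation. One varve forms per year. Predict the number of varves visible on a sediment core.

Expected varves over 13315 years: 13315.
13315 − 4 missed = 13311 varves expected in the prepared section.

13311 varves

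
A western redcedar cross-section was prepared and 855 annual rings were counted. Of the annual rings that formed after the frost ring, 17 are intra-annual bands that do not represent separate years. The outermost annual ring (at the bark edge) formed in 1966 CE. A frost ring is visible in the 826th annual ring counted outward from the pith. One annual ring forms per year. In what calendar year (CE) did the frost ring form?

855 − 826 = 29 annual rings lie beyond the frost ring toward the bark edge.
Removing the 17 false annual rings leaves 29 − 17 = 12 true annual rings beyond the frost ring.
The annual ring at the bark edge is 1966 CE, so the frost ring dates to 1966 − 12 = 1954 CE.

1954 CE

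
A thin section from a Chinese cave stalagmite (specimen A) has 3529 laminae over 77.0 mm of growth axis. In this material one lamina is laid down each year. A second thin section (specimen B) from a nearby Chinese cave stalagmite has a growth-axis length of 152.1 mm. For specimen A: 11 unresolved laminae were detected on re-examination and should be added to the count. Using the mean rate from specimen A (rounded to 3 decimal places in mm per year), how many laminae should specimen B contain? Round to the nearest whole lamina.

Specimen A: correcting the raw count gives 3529 + 11 = 3540 true laminae.
A: 77.0 mm over 3540 years gives 77.0 / 3540 ≈ 0.022 mm per year.
For B, 152.1 / 0.022 = 6913.64 years ≈ 6914 laminae.

6914 laminae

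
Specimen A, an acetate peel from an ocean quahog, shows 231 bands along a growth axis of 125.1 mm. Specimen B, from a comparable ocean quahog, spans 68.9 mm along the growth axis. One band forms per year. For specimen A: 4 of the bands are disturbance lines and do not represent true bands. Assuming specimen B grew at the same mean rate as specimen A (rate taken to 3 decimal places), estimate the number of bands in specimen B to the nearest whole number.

Specimen A: adjusted count: 231 − 4 = 227 bands.
A: Extension rate ≈ 125.1 / 227 = 0.551 mm/yr.
B spans 68.9 / 0.551 = 125.05 years ≈ 125 bands.

125 bands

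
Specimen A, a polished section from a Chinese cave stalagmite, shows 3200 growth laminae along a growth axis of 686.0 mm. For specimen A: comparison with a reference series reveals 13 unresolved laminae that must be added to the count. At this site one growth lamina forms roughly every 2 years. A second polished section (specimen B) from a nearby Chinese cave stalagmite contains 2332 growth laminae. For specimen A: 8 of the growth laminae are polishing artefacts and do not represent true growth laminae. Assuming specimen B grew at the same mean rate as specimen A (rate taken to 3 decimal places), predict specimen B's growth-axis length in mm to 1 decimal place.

Specimen A: adjusted count: 3200 − 8 + 13 = 3205 growth laminae.
Specimen A: at 2 years per growth lamina, 3205 × 2 = 6410 years.
A: Mean rate = 686.0 mm / 6410 years ≈ 0.107 mm per year.
Specimen B: multiplying by 2 years per growth lamina: 2332 × 2 = 4664 years. For B, 0.107 mm/year × 4664 years = 499.0 mm.

499.0 mm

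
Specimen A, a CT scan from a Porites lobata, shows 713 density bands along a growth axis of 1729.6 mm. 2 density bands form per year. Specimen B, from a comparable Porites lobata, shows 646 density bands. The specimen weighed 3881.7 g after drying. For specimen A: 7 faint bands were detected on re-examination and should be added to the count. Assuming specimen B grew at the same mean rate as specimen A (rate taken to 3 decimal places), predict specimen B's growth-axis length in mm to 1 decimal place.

Specimen A: correcting the raw count gives 713 + 7 = 720 true density bands.
Specimen A: dividing by 2 density bands per year: 720 / 2 = 360 years.
A: Mean rate = 1729.6 mm / 360 years ≈ 4.804 mm/year.
Specimen B: with 2 density bands per year, 646 / 2 = 323 years. Length of B = 4.804 × 323 = 1551.7 mm.

1551.7 mm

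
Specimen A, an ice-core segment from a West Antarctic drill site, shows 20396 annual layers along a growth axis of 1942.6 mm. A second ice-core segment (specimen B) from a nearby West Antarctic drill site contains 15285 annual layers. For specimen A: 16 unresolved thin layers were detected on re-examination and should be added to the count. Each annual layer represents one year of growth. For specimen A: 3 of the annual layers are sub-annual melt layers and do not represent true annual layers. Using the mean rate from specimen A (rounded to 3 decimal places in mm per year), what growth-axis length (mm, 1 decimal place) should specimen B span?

Specimen A: adjusted count: 20396 − 3 + 16 = 20409 annual layers.
A: Mean rate = 1942.6 mm / 20409 years ≈ 0.095 mm/yr.
B's length ≈ 0.095 × 15285 = 1452.1 mm.

1452.1 mm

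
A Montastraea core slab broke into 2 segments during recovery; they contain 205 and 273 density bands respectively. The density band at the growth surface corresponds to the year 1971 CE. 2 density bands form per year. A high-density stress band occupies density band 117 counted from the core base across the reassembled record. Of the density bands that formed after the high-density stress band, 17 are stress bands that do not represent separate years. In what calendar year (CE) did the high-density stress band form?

1799 CE

Total density bands = 205 + 273 = 478.
The high-density stress band sits at density band 117 from the core base, so 478 − 117 = 361 density bands formed after it.
Removing the 17 false density bands leaves 361 − 17 = 344 true density bands beyond the high-density stress band.
344 density bands at 2 per year is 344 / 2 = 172 years.
1971 − 172 = 1799 CE.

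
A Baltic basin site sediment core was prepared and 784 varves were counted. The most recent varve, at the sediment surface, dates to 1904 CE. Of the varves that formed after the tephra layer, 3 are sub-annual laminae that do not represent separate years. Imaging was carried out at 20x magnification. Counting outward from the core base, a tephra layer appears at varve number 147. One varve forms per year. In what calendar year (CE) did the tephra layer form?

Between varve 147 and the sediment surface there are 784 − 147 = 637 varves.
637 − 3 false = 634 true varves after the tephra layer.
The varve at the sediment surface is 1904 CE, so the tephra layer dates to 1904 − 634 = 1270 CE.

1270 CE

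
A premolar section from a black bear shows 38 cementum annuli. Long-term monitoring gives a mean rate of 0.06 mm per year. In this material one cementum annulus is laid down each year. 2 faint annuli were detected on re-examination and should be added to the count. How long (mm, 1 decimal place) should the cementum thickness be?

Adjusted count: 38 + 2 = 40 cementum annuli.
Length ≈ 0.06 × 40 = 2.4 mm.

2.4 mm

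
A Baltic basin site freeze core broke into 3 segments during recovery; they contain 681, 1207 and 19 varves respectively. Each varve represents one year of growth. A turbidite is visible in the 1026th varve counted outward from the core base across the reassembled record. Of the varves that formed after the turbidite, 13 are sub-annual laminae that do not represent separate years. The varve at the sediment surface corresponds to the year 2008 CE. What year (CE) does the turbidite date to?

1140 CE

Total varves = 681 + 1207 + 19 = 1907.
The turbidite sits at varve 1026 from the core base, so 1907 − 1026 = 881 varves formed after it.
881 − 13 false = 868 true varves after the turbidite.
2008 − 868 = 1140 CE.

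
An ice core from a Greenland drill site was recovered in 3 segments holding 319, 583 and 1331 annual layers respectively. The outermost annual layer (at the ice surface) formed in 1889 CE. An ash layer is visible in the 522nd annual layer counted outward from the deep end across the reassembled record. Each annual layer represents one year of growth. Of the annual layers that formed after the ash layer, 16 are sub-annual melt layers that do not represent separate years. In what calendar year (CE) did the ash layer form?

Total annual layers = 319 + 583 + 1331 = 2233.
The ash layer sits at annual layer 522 from the deep end, so 2233 − 522 = 1711 annual layers formed after it.
Removing the 16 false annual layers leaves 1711 − 16 = 1695 true annual layers beyond the ash layer.
Counting back 1695 years from 1889 CE places the ash layer in 1889 − 1695 = 194 CE.

194 CE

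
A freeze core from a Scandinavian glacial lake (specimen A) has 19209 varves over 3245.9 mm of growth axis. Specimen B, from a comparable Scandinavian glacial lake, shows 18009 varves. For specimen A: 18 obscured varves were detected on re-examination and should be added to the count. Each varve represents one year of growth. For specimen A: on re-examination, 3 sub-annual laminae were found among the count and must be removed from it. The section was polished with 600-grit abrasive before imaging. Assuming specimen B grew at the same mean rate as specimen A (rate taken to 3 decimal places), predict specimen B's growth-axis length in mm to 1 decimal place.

3043.5 mm

Specimen A: after corrections the count is 19209 − 3 + 18 = 19224 varves.
A: Mean rate = 3245.9 mm / 19224 years ≈ 0.169 mm/year.
Length of B = 0.169 × 18009 = 3043.5 mm.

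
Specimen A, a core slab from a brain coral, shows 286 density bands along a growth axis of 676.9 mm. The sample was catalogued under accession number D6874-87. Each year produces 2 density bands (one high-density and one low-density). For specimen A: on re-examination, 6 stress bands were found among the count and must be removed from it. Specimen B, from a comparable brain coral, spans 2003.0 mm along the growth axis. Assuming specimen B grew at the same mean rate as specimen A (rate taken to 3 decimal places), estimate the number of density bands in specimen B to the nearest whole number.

829 density bands

Specimen A: correcting the raw count gives 286 − 6 = 280 true density bands.
Specimen A: dividing by 2 density bands per year: 280 / 2 = 140 years.
A: Extension rate ≈ 676.9 / 140 = 4.835 mm/year.
B spans 2003.0 / 4.835 = 414.27 years; at 2 density bands per year that is 414.27 × 2 ≈ 829 density bands.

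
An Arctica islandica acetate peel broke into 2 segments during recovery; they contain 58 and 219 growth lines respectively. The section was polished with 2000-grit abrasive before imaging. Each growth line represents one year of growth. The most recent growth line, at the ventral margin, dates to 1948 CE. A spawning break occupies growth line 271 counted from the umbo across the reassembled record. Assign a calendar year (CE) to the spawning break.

Total growth lines = 58 + 219 = 277.
Between growth line 271 and the ventral margin there are 277 − 271 = 6 growth lines.
The growth line at the ventral margin is 1948 CE, so the spawning break dates to 1948 − 6 = 1942 CE.

1942 CE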